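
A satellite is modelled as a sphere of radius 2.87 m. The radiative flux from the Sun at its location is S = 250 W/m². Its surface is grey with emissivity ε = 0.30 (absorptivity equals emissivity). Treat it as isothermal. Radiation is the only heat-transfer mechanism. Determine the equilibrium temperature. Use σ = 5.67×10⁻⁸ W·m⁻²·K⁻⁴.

T ≈ 182 K

At equilibrium, absorbed power = emitted power.
Absorbing cross-section = πr² = 25.88 m²; emitting surface = 4πr² = 103.5 m² (ratio 4).
εS·A_cross = εσ·A_surf·T⁴  ⇒  T⁴ = S/(4σ)   (ε cancels).
T⁴ = 250/(4·5.67×10⁻⁸) = 1.102×10⁹ K⁴.
T = (1.102×10⁹)^(1/4).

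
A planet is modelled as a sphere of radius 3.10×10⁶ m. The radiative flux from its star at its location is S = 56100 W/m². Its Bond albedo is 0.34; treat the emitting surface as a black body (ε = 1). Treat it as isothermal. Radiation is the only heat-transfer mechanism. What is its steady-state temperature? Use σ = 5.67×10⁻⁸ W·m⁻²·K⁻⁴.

At equilibrium, absorbed power = emitted power.
Absorbing cross-section = πr² = 3.019×10¹³ m²; emitting surface = 4πr² = 1.208×10¹⁴ m² (ratio 4).
(1−a)S·A_cross = εσ·A_surf·T⁴  ⇒  T⁴ = (1−a)S/(4σ).
T⁴ = 0.660·56100/(4·5.67×10⁻⁸) = 1.633×10¹¹ K⁴.
T = (1.633×10¹¹)^(1/4).

T ≈ 636 K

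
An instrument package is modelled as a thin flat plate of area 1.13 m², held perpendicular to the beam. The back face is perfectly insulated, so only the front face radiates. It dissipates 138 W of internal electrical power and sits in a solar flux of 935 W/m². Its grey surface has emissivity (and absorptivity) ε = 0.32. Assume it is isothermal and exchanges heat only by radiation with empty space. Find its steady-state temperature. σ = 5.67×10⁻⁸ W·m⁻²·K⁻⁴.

T ≈ 390 K

At steady state, absorbed solar power + internal power = radiated power.
Absorbed: α·S·A_cross = 0.32·935·1.130 = 338.1 W (cross-section A).
Total input = 338.1 + 138 = 476.1 W.
Radiated: εσ·A_surf·T⁴ with A_surf = A = 1.130 m².
T⁴ = 476.1/(0.32·5.67×10⁻⁸·1.130) = 2.322×10¹⁰ K⁴.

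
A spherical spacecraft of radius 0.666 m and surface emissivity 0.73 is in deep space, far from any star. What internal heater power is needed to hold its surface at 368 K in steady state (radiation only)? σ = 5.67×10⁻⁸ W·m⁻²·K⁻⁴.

P ≈ 4230 W

P = εσ·4πr²·T⁴.
4πr² = 5.574 m²; T⁴ = 1.834×10¹⁰ K⁴.
P = 0.73·5.67×10⁻⁸·5.574·1.834×10¹⁰.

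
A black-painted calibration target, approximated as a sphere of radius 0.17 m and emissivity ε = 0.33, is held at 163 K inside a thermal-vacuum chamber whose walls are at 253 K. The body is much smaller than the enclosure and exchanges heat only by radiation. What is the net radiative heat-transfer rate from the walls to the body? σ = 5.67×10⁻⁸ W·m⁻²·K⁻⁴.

For a small grey body in a large enclosure: P_net = εσA(T_body⁴ − T_wall⁴).
A = 4πr² = 0.3632 m²; T_body⁴ − T_wall⁴ = 7.059×10⁸ − 4.097×10⁹ = -3.391×10⁹ K⁴.
|P_net| = 0.33·5.67×10⁻⁸·0.3632·3.391×10⁹.

P_net ≈ 23.0 W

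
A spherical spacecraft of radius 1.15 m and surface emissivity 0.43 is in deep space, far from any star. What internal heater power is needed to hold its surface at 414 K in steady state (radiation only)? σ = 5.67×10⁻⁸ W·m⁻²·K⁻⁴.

P ≈ 11900 W

P = εσ·4πr²·T⁴.
4πr² = 16.62 m²; T⁴ = 2.938×10¹⁰ K⁴.
P = 0.43·5.67×10⁻⁸·16.62·2.938×10¹⁰.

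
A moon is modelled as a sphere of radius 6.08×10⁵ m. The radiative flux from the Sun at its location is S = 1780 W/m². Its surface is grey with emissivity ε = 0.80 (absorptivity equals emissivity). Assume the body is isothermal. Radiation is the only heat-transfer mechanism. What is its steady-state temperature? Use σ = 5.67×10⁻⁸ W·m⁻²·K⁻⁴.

T ≈ 298 K

At equilibrium, absorbed power = emitted power.
Absorbing cross-section = πr² = 1.161×10¹² m²; emitting surface = 4πr² = 4.645×10¹² m² (ratio 4).
εS·A_cross = εσ·A_surf·T⁴  ⇒  T⁴ = S/(4σ)   (ε cancels).
T⁴ = 1780/(4·5.67×10⁻⁸) = 7.848×10⁹ K⁴.
T = (7.848×10⁹)^(1/4).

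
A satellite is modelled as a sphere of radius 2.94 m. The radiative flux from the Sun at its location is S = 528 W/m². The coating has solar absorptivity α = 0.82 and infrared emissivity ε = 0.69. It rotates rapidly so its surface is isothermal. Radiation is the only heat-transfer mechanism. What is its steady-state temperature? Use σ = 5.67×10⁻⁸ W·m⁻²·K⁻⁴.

At equilibrium, absorbed power = emitted power.
Absorbing cross-section = πr² = 27.15 m²; emitting surface = 4πr² = 108.6 m² (ratio 4).
αS·A_cross = εσ·A_surf·T⁴  ⇒  T⁴ = αS/(ε·4σ).
T⁴ = 0.820·528/(0.69·4·5.67×10⁻⁸) = 2.767×10⁹ K⁴.
T = (2.767×10⁹)^(1/4).

T ≈ 229 K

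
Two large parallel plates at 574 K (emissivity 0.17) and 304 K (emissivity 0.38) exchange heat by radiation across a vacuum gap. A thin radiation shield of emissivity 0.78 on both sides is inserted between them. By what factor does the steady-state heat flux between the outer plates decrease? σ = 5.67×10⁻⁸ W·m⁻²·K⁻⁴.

factor ≈ 1.21

Without shield: q₀ = σΔ(T⁴)/(1/ε₁+1/ε₂−1) with denominator 7.514.
With shield the two gaps are in series; the resistances add: (1/ε₁+1/ε_s−1)+(1/ε_s+1/ε₂−1) = 6.164+2.914 = 9.078.
Heat-flux ratio q₀/q = 9.078/7.514.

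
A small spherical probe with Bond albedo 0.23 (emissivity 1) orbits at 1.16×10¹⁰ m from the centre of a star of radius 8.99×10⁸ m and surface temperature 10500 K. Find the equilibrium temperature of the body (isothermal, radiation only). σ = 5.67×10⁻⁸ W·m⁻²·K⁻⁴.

T ≈ 1940 K

The star's surface emits σT_*⁴; at distance d the flux is S = σT_*⁴(R_*/d)².
S = 5.67×10⁻⁸·(10500)⁴·(8.99×10⁸/1.16×10¹⁰)² = 4.139×10⁶ W/m².
For an isothermal sphere T⁴ = (1−a)S/(4σ) = 1.405×10¹³ K⁴.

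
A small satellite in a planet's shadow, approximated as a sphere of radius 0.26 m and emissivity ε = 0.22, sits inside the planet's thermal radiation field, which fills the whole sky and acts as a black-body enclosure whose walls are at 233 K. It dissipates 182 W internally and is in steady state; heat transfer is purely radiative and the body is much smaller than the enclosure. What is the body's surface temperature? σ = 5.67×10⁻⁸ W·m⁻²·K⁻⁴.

For a small grey body in a large enclosure, net radiated power = εσA(T⁴ − T_w⁴).
Steady state: P = εσA(T⁴ − T_w⁴) with A = 4πr² = 0.8495 m².
T⁴ = P/(εσA) + T_w⁴ = 182/(0.22·5.67×10⁻⁸·0.8495) + (233)⁴
    = 1.718×10¹⁰ + 2.947×10⁹ = 2.012×10¹⁰ K⁴.

T ≈ 377 K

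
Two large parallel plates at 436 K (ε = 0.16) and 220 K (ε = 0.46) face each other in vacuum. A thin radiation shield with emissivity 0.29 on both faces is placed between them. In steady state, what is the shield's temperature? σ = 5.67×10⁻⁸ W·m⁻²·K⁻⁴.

In steady state the net flux on the hot side equals that on the cold side.
σ(T₁⁴−T_s⁴)/D₁ = σ(T_s⁴−T₂⁴)/D₂, with D₁ = 1/ε₁+1/ε_s−1 = 8.698, D₂ = 1/ε_s+1/ε₂−1 = 4.622.
Solve for T_s⁴: T_s⁴ = (D₂·T₁⁴ + D₁·T₂⁴)/(D₁+D₂) = 1.407×10¹⁰ K⁴.

T_s ≈ 344 K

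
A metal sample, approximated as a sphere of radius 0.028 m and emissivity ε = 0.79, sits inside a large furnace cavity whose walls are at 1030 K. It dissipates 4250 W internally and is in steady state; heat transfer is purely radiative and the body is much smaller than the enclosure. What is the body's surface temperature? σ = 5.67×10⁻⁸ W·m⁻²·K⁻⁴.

T ≈ 1810 K

For a small grey body in a large enclosure, net radiated power = εσA(T⁴ − T_w⁴).
Steady state: P = εσA(T⁴ − T_w⁴) with A = 4πr² = 0.009852 m².
T⁴ = P/(εσA) + T_w⁴ = 4250/(0.79·5.67×10⁻⁸·0.009852) + (1030)⁴
    = 9.631×10¹² + 1.126×10¹² = 1.076×10¹³ K⁴.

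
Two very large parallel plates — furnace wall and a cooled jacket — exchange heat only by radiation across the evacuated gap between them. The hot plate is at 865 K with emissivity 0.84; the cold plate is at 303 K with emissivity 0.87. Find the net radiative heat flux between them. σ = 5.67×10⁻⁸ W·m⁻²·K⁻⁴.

q ≈ 23300 W/m²

For two infinite grey parallel plates, q = σ(T₁⁴ − T₂⁴)/(1/ε₁ + 1/ε₂ − 1).
T₁⁴ − T₂⁴ = 5.598×10¹¹ − 8.429×10⁹ = 5.514×10¹¹ K⁴.
1/ε₁ + 1/ε₂ − 1 = 1.190 + 1.149 − 1 = 1.340.
q = 5.67×10⁻⁸ × 5.514×10¹¹ / 1.340.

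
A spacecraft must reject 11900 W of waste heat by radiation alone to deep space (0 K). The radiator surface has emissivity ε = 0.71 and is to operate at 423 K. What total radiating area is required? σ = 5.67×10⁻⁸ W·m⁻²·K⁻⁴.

P = εσA T⁴ ⇒ A = P/(εσT⁴).
T⁴ = 3.202×10¹⁰ K⁴.
A = 11900/(0.71 × 5.67×10⁻⁸ × 3.202×10¹⁰).

A ≈ 9.23 m²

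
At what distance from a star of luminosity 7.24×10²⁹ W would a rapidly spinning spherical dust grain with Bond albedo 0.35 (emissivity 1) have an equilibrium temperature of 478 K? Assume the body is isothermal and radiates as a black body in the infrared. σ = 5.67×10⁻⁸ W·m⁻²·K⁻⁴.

d ≈ 1.78×10¹² m

For an isothermal black-emitting sphere, (1−a)S·πr² = σ·4πr²·T⁴ ⇒ S = 4σT⁴/(1−a).
S = 4·5.67×10⁻⁸·(478)⁴/0.650 = 18220 W/m².
Flux falls as S = L/(4πd²), so d = √(L/(4πS)) = √(7.24×10²⁹/(4π·18220)).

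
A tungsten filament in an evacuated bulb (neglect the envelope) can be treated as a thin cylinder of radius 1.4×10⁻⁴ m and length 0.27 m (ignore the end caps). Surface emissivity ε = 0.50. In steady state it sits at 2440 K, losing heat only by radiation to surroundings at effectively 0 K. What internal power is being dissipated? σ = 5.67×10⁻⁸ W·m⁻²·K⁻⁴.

Steady state: P = εσA T⁴.
A = 2πrL = 2.375×10⁻⁴ m²; T⁴ = (2440)⁴ = 3.545×10¹³ K⁴.
P = 0.50 × 5.67×10⁻⁸ × 2.375×10⁻⁴ × 3.545×10¹³.

P ≈ 239 W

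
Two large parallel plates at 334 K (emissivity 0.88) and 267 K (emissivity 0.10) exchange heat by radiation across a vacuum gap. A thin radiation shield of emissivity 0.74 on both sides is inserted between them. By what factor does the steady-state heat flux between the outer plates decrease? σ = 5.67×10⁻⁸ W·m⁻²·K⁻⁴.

factor ≈ 1.17

Without shield: q₀ = σΔ(T⁴)/(1/ε₁+1/ε₂−1) with denominator 10.14.
With shield the two gaps are in series; the resistances add: (1/ε₁+1/ε_s−1)+(1/ε_s+1/ε₂−1) = 1.488+10.35 = 11.84.
Heat-flux ratio q₀/q = 11.84/10.14.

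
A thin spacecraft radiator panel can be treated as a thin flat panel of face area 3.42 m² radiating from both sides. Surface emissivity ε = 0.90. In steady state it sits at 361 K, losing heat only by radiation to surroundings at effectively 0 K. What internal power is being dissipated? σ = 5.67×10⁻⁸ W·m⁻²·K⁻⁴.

P ≈ 5930 W

Steady state: P = εσA T⁴.
A = 2·3.42 = 6.840 m²; T⁴ = (361)⁴ = 1.698×10¹⁰ K⁴.
P = 0.90 × 5.67×10⁻⁸ × 6.840 × 1.698×10¹⁰.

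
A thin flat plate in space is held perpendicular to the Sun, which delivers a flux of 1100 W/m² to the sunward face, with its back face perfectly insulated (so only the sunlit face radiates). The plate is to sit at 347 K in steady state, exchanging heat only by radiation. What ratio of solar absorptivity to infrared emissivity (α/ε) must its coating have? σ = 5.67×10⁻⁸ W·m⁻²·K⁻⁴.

α/ε ≈ 0.747

Balance: αS·A = εσ·1A·T⁴ ⇒ α/ε = σT⁴/S.
α/ε = 5.67×10⁻⁸·(347)⁴/1100 = 5.67×10⁻⁸·1.450×10¹⁰/1100.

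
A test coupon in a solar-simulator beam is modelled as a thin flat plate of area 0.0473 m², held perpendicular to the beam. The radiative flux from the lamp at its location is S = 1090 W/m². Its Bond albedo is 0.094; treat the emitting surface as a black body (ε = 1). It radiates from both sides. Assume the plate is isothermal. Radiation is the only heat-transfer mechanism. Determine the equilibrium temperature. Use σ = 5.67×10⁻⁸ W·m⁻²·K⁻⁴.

At equilibrium, absorbed power = emitted power.
Absorbing cross-section = A = 0.04730 m²; emitting surface = 2A = 0.09460 m² (ratio 2).
(1−a)S·A_cross = εσ·A_surf·T⁴  ⇒  T⁴ = (1−a)S/(2σ).
T⁴ = 0.906·1090/(2·5.67×10⁻⁸) = 8.708×10⁹ K⁴.
T = (8.708×10⁹)^(1/4).

T ≈ 305 K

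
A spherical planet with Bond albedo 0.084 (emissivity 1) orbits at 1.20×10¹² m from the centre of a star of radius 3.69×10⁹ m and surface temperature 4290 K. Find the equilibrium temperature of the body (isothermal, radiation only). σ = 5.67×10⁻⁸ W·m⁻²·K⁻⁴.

The star's surface emits σT_*⁴; at distance d the flux is S = σT_*⁴(R_*/d)².
S = 5.67×10⁻⁸·(4290)⁴·(3.69×10⁹/1.20×10¹²)² = 181.6 W/m².
For an isothermal sphere T⁴ = (1−a)S/(4σ) = 7.334×10⁸ K⁴.

T ≈ 165 K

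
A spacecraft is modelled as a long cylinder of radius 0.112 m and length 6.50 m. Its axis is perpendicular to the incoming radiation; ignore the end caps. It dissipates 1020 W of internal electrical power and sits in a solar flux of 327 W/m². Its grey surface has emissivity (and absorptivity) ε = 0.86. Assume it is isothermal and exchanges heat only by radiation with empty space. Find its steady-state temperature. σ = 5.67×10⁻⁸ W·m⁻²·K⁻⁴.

T ≈ 283 K

At steady state, absorbed solar power + internal power = radiated power.
Absorbed: α·S·A_cross = 0.86·327·1.456 = 409.5 W (cross-section 2rL).
Total input = 409.5 + 1020 = 1429 W.
Radiated: εσ·A_surf·T⁴ with A_surf = 2πrL = 4.574 m².
T⁴ = 1429/(0.86·5.67×10⁻⁸·4.574) = 6.409×10⁹ K⁴.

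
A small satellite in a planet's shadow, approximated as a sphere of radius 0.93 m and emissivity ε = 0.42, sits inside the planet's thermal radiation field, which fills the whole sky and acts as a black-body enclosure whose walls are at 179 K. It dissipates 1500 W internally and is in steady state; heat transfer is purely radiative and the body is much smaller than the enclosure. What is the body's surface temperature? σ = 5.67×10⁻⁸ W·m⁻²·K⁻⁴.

T ≈ 287 K

For a small grey body in a large enclosure, net radiated power = εσA(T⁴ − T_w⁴).
Steady state: P = εσA(T⁴ − T_w⁴) with A = 4πr² = 10.87 m².
T⁴ = P/(εσA) + T_w⁴ = 1500/(0.42·5.67×10⁻⁸·10.87) + (179)⁴
    = 5.795×10⁹ + 1.027×10⁹ = 6.822×10⁹ K⁴.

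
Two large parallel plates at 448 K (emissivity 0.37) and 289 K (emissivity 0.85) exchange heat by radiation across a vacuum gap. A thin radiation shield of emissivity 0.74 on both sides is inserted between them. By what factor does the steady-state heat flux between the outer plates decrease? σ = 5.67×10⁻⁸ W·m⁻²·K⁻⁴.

Without shield: q₀ = σΔ(T⁴)/(1/ε₁+1/ε₂−1) with denominator 2.879.
With shield the two gaps are in series; the resistances add: (1/ε₁+1/ε_s−1)+(1/ε_s+1/ε₂−1) = 3.054+1.528 = 4.582.
Heat-flux ratio q₀/q = 4.582/2.879.

factor ≈ 1.59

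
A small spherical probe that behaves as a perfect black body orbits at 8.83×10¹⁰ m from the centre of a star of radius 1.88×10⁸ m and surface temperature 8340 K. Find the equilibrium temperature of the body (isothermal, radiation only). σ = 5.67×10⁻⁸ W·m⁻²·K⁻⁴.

The star's surface emits σT_*⁴; at distance d the flux is S = σT_*⁴(R_*/d)².
S = 5.67×10⁻⁸·(8340)⁴·(1.88×10⁸/8.83×10¹⁰)² = 1243 W/m².
For an isothermal sphere T⁴ = (1−a)S/(4σ) = 5.483×10⁹ K⁴.

T ≈ 272 K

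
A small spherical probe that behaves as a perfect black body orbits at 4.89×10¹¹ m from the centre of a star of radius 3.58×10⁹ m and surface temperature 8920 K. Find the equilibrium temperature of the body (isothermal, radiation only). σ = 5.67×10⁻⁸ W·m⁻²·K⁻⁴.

The star's surface emits σT_*⁴; at distance d the flux is S = σT_*⁴(R_*/d)².
S = 5.67×10⁻⁸·(8920)⁴·(3.58×10⁹/4.89×10¹¹)² = 19240 W/m².
For an isothermal sphere T⁴ = (1−a)S/(4σ) = 8.483×10¹⁰ K⁴.

T ≈ 540 K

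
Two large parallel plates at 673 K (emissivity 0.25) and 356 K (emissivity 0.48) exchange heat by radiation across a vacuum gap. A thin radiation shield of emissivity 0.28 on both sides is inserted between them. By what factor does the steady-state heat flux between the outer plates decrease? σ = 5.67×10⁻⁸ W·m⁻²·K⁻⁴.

Without shield: q₀ = σΔ(T⁴)/(1/ε₁+1/ε₂−1) with denominator 5.083.
With shield the two gaps are in series; the resistances add: (1/ε₁+1/ε_s−1)+(1/ε_s+1/ε₂−1) = 6.571+4.655 = 11.23.
Heat-flux ratio q₀/q = 11.23/5.083.

factor ≈ 2.21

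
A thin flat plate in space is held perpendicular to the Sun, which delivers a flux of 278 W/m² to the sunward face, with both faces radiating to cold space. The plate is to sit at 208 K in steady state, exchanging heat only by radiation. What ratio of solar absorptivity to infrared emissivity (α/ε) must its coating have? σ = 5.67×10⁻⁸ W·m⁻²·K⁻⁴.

Balance: αS·A = εσ·2A·T⁴ ⇒ α/ε = 2σT⁴/S.
α/ε = 2·5.67×10⁻⁸·(208)⁴/278 = 2·5.67×10⁻⁸·1.872×10⁹/278.

α/ε ≈ 0.764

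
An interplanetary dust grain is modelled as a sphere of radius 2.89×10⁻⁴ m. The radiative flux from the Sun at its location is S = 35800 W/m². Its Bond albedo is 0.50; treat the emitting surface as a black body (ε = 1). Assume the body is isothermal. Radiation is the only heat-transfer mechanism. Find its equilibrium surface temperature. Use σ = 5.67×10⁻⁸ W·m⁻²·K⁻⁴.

T ≈ 530 K

At equilibrium, absorbed power = emitted power.
Absorbing cross-section = πr² = 2.624×10⁻⁷ m²; emitting surface = 4πr² = 1.050×10⁻⁶ m² (ratio 4).
(1−a)S·A_cross = εσ·A_surf·T⁴  ⇒  T⁴ = (1−a)S/(4σ).
T⁴ = 0.500·35800/(4·5.67×10⁻⁸) = 7.892×10¹⁰ K⁴.
T = (7.892×10¹⁰)^(1/4).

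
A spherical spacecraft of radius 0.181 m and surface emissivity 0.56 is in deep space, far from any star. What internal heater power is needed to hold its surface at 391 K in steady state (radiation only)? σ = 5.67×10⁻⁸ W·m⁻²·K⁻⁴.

P = εσ·4πr²·T⁴.
4πr² = 0.4117 m²; T⁴ = 2.337×10¹⁰ K⁴.
P = 0.56·5.67×10⁻⁸·0.4117·2.337×10¹⁰.

P ≈ 306 W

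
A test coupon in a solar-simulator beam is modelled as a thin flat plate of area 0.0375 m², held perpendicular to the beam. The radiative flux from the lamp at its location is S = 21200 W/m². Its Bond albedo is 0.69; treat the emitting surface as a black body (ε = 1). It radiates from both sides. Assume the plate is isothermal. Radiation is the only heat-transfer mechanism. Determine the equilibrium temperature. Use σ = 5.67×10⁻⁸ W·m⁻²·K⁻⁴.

T ≈ 491 K

At equilibrium, absorbed power = emitted power.
Absorbing cross-section = A = 0.03750 m²; emitting surface = 2A = 0.07500 m² (ratio 2).
(1−a)S·A_cross = εσ·A_surf·T⁴  ⇒  T⁴ = (1−a)S/(2σ).
T⁴ = 0.310·21200/(2·5.67×10⁻⁸) = 5.795×10¹⁰ K⁴.
T = (5.795×10¹⁰)^(1/4).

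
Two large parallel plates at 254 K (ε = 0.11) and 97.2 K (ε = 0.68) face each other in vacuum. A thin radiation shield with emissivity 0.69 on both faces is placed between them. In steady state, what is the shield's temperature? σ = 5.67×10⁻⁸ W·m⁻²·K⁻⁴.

T_s ≈ 167 K

In steady state the net flux on the hot side equals that on the cold side.
σ(T₁⁴−T_s⁴)/D₁ = σ(T_s⁴−T₂⁴)/D₂, with D₁ = 1/ε₁+1/ε_s−1 = 9.540, D₂ = 1/ε_s+1/ε₂−1 = 1.920.
Solve for T_s⁴: T_s⁴ = (D₂·T₁⁴ + D₁·T₂⁴)/(D₁+D₂) = 7.716×10⁸ K⁴.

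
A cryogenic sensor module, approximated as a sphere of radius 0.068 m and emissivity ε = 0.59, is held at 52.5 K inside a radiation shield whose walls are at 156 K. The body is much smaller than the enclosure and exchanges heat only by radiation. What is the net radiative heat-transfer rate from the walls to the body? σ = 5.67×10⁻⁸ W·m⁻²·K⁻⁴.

P_net ≈ 1.14 W

For a small grey body in a large enclosure: P_net = εσA(T_body⁴ − T_wall⁴).
A = 4πr² = 0.05811 m²; T_body⁴ − T_wall⁴ = 7.597×10⁶ − 5.922×10⁸ = -5.846×10⁸ K⁴.
|P_net| = 0.59·5.67×10⁻⁸·0.05811·5.846×10⁸.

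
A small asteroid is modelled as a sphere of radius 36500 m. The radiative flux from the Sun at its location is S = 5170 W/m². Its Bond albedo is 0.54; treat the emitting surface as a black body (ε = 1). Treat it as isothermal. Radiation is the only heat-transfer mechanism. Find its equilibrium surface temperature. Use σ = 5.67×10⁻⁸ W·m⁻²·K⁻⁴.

T ≈ 320 K

At equilibrium, absorbed power = emitted power.
Absorbing cross-section = πr² = 4.185×10⁹ m²; emitting surface = 4πr² = 1.674×10¹⁰ m² (ratio 4).
(1−a)S·A_cross = εσ·A_surf·T⁴  ⇒  T⁴ = (1−a)S/(4σ).
T⁴ = 0.460·5170/(4·5.67×10⁻⁸) = 1.049×10¹⁰ K⁴.
T = (1.049×10¹⁰)^(1/4).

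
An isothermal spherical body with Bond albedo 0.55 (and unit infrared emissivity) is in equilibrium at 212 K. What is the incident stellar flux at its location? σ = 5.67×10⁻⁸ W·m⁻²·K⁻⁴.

(1−a)S·πr² = σ·4πr²·T⁴ ⇒ S = 4σT⁴/(1−a).
S = 4·5.67×10⁻⁸·2.020×10⁹/0.450.

S ≈ 1020 W/m²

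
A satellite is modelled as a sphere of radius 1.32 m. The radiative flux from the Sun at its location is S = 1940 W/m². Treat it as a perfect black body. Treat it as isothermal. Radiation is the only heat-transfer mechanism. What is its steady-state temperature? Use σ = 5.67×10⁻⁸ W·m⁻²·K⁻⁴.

T ≈ 304 K

At equilibrium, absorbed power = emitted power.
Absorbing cross-section = πr² = 5.474 m²; emitting surface = 4πr² = 21.90 m² (ratio 4).
S·A_cross = εσ·A_surf·T⁴  ⇒  T⁴ = S/(4σ).
T⁴ = 1.00·1940/(4·5.67×10⁻⁸) = 8.554×10⁹ K⁴.
T = (8.554×10⁹)^(1/4).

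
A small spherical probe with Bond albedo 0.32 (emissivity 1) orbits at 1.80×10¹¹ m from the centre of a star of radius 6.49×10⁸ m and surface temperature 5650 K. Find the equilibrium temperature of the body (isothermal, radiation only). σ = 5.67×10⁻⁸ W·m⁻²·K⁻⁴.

T ≈ 218 K

The star's surface emits σT_*⁴; at distance d the flux is S = σT_*⁴(R_*/d)².
S = 5.67×10⁻⁸·(5650)⁴·(6.49×10⁸/1.80×10¹¹)² = 751.1 W/m².
For an isothermal sphere T⁴ = (1−a)S/(4σ) = 2.252×10⁹ K⁴.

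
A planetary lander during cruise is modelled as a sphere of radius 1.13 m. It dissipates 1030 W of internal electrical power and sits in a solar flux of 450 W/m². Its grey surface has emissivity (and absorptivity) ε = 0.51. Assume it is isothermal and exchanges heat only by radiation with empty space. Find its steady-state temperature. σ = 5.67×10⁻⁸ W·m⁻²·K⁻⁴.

At steady state, absorbed solar power + internal power = radiated power.
Absorbed: α·S·A_cross = 0.51·450·4.011 = 920.6 W (cross-section πr²).
Total input = 920.6 + 1030 = 1951 W.
Radiated: εσ·A_surf·T⁴ with A_surf = 4πr² = 16.05 m².
T⁴ = 1951/(0.51·5.67×10⁻⁸·16.05) = 4.204×10⁹ K⁴.

T ≈ 255 K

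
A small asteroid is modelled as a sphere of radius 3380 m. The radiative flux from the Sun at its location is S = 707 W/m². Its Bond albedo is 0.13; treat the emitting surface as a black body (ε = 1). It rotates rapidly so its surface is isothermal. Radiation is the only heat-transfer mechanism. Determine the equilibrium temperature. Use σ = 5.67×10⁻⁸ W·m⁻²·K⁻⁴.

T ≈ 228 K

At equilibrium, absorbed power = emitted power.
Absorbing cross-section = πr² = 3.589×10⁷ m²; emitting surface = 4πr² = 1.436×10⁸ m² (ratio 4).
(1−a)S·A_cross = εσ·A_surf·T⁴  ⇒  T⁴ = (1−a)S/(4σ).
T⁴ = 0.870·707/(4·5.67×10⁻⁸) = 2.712×10⁹ K⁴.
T = (2.712×10⁹)^(1/4).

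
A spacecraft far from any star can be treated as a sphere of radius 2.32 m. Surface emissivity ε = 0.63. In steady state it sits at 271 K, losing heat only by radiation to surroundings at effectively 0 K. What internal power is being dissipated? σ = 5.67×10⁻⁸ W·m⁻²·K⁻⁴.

P ≈ 13000 W

Steady state: P = εσA T⁴.
A = 4πr² = 67.64 m²; T⁴ = (271)⁴ = 5.394×10⁹ K⁴.
P = 0.63 × 5.67×10⁻⁸ × 67.64 × 5.394×10⁹.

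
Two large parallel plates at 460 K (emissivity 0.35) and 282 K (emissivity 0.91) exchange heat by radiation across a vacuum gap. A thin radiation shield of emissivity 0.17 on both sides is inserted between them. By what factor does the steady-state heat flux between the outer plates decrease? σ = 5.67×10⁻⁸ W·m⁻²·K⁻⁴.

factor ≈ 4.64

Without shield: q₀ = σΔ(T⁴)/(1/ε₁+1/ε₂−1) with denominator 2.956.
With shield the two gaps are in series; the resistances add: (1/ε₁+1/ε_s−1)+(1/ε_s+1/ε₂−1) = 7.739+5.981 = 13.72.
Heat-flux ratio q₀/q = 13.72/2.956.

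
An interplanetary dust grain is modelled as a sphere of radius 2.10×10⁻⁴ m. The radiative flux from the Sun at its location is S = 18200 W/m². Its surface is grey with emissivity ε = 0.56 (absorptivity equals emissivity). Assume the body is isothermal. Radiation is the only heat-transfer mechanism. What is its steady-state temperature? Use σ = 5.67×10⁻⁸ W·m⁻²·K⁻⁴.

T ≈ 532 K

At equilibrium, absorbed power = emitted power.
Absorbing cross-section = πr² = 1.385×10⁻⁷ m²; emitting surface = 4πr² = 5.542×10⁻⁷ m² (ratio 4).
εS·A_cross = εσ·A_surf·T⁴  ⇒  T⁴ = S/(4σ)   (ε cancels).
T⁴ = 18200/(4·5.67×10⁻⁸) = 8.025×10¹⁰ K⁴.
T = (8.025×10¹⁰)^(1/4).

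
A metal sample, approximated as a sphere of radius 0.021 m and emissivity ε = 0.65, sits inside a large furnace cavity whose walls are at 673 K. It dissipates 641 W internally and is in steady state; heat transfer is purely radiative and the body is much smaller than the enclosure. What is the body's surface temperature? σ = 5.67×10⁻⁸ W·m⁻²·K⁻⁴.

T ≈ 1350 K

For a small grey body in a large enclosure, net radiated power = εσA(T⁴ − T_w⁴).
Steady state: P = εσA(T⁴ − T_w⁴) with A = 4πr² = 0.005542 m².
T⁴ = P/(εσA) + T_w⁴ = 641/(0.65·5.67×10⁻⁸·0.005542) + (673)⁴
    = 3.138×10¹² + 2.051×10¹¹ = 3.344×10¹² K⁴.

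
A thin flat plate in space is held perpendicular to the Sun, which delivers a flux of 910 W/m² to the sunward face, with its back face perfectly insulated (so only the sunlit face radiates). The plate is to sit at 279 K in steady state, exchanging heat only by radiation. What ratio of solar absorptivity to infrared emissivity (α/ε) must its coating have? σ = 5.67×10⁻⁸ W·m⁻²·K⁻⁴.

α/ε ≈ 0.378

Balance: αS·A = εσ·1A·T⁴ ⇒ α/ε = σT⁴/S.
α/ε = 5.67×10⁻⁸·(279)⁴/910 = 5.67×10⁻⁸·6.059×10⁹/910.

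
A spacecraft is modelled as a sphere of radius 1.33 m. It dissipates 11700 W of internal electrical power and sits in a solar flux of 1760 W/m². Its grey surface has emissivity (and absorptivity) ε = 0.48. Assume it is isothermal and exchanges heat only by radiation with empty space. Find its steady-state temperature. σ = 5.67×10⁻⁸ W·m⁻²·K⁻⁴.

T ≈ 406 K

At steady state, absorbed solar power + internal power = radiated power.
Absorbed: α·S·A_cross = 0.48·1760·5.557 = 4695 W (cross-section πr²).
Total input = 4695 + 11700 = 16390 W.
Radiated: εσ·A_surf·T⁴ with A_surf = 4πr² = 22.23 m².
T⁴ = 16390/(0.48·5.67×10⁻⁸·22.23) = 2.710×10¹⁰ K⁴.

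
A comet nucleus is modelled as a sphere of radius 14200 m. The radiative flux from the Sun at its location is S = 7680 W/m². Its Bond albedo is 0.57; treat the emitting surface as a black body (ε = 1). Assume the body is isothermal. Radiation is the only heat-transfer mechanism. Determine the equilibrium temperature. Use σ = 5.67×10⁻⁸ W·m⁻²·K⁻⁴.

T ≈ 347 K

At equilibrium, absorbed power = emitted power.
Absorbing cross-section = πr² = 6.335×10⁸ m²; emitting surface = 4πr² = 2.534×10⁹ m² (ratio 4).
(1−a)S·A_cross = εσ·A_surf·T⁴  ⇒  T⁴ = (1−a)S/(4σ).
T⁴ = 0.430·7680/(4·5.67×10⁻⁸) = 1.456×10¹⁰ K⁴.
T = (1.456×10¹⁰)^(1/4).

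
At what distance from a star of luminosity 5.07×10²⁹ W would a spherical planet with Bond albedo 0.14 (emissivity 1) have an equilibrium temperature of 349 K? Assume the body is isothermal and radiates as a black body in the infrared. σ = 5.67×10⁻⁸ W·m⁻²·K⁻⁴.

d ≈ 3.21×10¹² m

For an isothermal black-emitting sphere, (1−a)S·πr² = σ·4πr²·T⁴ ⇒ S = 4σT⁴/(1−a).
S = 4·5.67×10⁻⁸·(349)⁴/0.860 = 3912 W/m².
Flux falls as S = L/(4πd²), so d = √(L/(4πS)) = √(5.07×10²⁹/(4π·3912)).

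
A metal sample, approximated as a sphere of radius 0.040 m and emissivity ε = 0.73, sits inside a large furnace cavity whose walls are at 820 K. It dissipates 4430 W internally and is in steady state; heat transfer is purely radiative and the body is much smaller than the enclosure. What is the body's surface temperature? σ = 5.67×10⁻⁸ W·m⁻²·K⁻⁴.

T ≈ 1550 K

For a small grey body in a large enclosure, net radiated power = εσA(T⁴ − T_w⁴).
Steady state: P = εσA(T⁴ − T_w⁴) with A = 4πr² = 0.02011 m².
T⁴ = P/(εσA) + T_w⁴ = 4430/(0.73·5.67×10⁻⁸·0.02011) + (820)⁴
    = 5.323×10¹² + 4.521×10¹¹ = 5.775×10¹² K⁴.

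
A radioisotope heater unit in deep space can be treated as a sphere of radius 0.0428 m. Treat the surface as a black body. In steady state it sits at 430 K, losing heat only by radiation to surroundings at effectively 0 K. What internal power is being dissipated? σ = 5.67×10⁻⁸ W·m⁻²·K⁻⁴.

Steady state: P = εσA T⁴.
A = 4πr² = 0.02302 m²; T⁴ = (430)⁴ = 3.419×10¹⁰ K⁴.
P = 1.0 × 5.67×10⁻⁸ × 0.02302 × 3.419×10¹⁰.

P ≈ 44.6 W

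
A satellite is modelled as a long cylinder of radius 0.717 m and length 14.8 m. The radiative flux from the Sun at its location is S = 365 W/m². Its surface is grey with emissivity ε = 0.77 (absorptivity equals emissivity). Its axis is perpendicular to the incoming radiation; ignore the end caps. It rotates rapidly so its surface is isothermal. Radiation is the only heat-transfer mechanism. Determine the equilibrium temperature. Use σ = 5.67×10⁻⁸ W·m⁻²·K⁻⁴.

At equilibrium, absorbed power = emitted power.
Absorbing cross-section = 2rL = 21.22 m²; emitting surface = 2πrL = 66.67 m² (ratio π).
εS·A_cross = εσ·A_surf·T⁴  ⇒  T⁴ = S/(πσ)   (ε cancels).
T⁴ = 365/(π·5.67×10⁻⁸) = 2.049×10⁹ K⁴.
T = (2.049×10⁹)^(1/4).

T ≈ 213 K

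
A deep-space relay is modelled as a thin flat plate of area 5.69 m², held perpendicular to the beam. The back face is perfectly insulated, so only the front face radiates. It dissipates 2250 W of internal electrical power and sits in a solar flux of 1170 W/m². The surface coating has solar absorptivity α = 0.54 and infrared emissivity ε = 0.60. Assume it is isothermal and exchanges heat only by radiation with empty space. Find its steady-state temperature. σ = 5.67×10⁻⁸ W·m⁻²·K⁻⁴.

T ≈ 417 K

At steady state, absorbed solar power + internal power = radiated power.
Absorbed: α·S·A_cross = 0.54·1170·5.690 = 3595 W (cross-section A).
Total input = 3595 + 2250 = 5845 W.
Radiated: εσ·A_surf·T⁴ with A_surf = A = 5.690 m².
T⁴ = 5845/(0.60·5.67×10⁻⁸·5.690) = 3.019×10¹⁰ K⁴.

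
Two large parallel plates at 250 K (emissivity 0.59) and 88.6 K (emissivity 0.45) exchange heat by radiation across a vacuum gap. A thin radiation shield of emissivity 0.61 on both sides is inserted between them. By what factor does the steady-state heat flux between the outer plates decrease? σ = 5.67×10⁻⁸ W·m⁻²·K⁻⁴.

Without shield: q₀ = σΔ(T⁴)/(1/ε₁+1/ε₂−1) with denominator 2.917.
With shield the two gaps are in series; the resistances add: (1/ε₁+1/ε_s−1)+(1/ε_s+1/ε₂−1) = 2.334+2.862 = 5.196.
Heat-flux ratio q₀/q = 5.196/2.917.

factor ≈ 1.78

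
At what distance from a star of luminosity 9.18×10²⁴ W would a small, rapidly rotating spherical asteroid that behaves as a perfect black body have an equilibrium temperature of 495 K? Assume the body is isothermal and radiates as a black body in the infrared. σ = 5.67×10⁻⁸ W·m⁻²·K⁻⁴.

For an isothermal black-emitting sphere, (1−a)S·πr² = σ·4πr²·T⁴ ⇒ S = 4σT⁴/(1−a).
S = 4·5.67×10⁻⁸·(495)⁴/1.00 = 13620 W/m².
Flux falls as S = L/(4πd²), so d = √(L/(4πS)) = √(9.18×10²⁴/(4π·13620)).

d ≈ 7.32×10⁹ m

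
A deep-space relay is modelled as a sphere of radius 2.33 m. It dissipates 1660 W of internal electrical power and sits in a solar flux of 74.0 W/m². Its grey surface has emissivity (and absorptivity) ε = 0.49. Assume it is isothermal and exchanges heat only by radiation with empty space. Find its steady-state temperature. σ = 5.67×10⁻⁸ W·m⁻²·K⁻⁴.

T ≈ 186 K

At steady state, absorbed solar power + internal power = radiated power.
Absorbed: α·S·A_cross = 0.49·74.0·17.06 = 618.4 W (cross-section πr²).
Total input = 618.4 + 1660 = 2278 W.
Radiated: εσ·A_surf·T⁴ with A_surf = 4πr² = 68.22 m².
T⁴ = 2278/(0.49·5.67×10⁻⁸·68.22) = 1.202×10⁹ K⁴.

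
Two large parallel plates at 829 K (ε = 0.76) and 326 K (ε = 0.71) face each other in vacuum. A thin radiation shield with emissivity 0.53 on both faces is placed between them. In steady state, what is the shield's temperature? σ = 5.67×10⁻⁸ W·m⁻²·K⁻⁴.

T_s ≈ 705 K

In steady state the net flux on the hot side equals that on the cold side.
σ(T₁⁴−T_s⁴)/D₁ = σ(T_s⁴−T₂⁴)/D₂, with D₁ = 1/ε₁+1/ε_s−1 = 2.203, D₂ = 1/ε_s+1/ε₂−1 = 2.295.
Solve for T_s⁴: T_s⁴ = (D₂·T₁⁴ + D₁·T₂⁴)/(D₁+D₂) = 2.465×10¹¹ K⁴.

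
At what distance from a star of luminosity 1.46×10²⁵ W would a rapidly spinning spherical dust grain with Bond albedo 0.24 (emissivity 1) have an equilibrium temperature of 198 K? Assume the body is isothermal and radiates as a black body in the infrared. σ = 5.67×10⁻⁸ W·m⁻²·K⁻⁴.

For an isothermal black-emitting sphere, (1−a)S·πr² = σ·4πr²·T⁴ ⇒ S = 4σT⁴/(1−a).
S = 4·5.67×10⁻⁸·(198)⁴/0.760 = 458.7 W/m².
Flux falls as S = L/(4πd²), so d = √(L/(4πS)) = √(1.46×10²⁵/(4π·458.7)).

d ≈ 5.03×10¹⁰ m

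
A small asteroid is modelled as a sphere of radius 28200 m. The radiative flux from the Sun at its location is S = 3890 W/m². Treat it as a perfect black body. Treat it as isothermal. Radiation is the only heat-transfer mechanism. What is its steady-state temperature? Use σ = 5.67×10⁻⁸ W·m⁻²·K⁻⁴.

At equilibrium, absorbed power = emitted power.
Absorbing cross-section = πr² = 2.498×10⁹ m²; emitting surface = 4πr² = 9.993×10⁹ m² (ratio 4).
S·A_cross = εσ·A_surf·T⁴  ⇒  T⁴ = S/(4σ).
T⁴ = 1.00·3890/(4·5.67×10⁻⁸) = 1.715×10¹⁰ K⁴.
T = (1.715×10¹⁰)^(1/4).

T ≈ 362 K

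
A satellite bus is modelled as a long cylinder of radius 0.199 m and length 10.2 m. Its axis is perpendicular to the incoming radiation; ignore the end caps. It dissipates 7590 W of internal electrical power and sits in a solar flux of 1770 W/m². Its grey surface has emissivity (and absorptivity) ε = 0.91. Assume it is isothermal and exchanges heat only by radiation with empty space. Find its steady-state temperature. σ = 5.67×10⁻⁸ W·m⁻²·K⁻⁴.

At steady state, absorbed solar power + internal power = radiated power.
Absorbed: α·S·A_cross = 0.91·1770·4.060 = 6539 W (cross-section 2rL).
Total input = 6539 + 7590 = 14130 W.
Radiated: εσ·A_surf·T⁴ with A_surf = 2πrL = 12.75 m².
T⁴ = 14130/(0.91·5.67×10⁻⁸·12.75) = 2.147×10¹⁰ K⁴.

T ≈ 383 K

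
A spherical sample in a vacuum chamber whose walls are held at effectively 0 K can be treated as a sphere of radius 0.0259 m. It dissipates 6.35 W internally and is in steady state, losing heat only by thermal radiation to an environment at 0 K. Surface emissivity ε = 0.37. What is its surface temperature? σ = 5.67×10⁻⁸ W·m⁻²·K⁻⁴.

T ≈ 435 K

Steady state: internal power = radiated power, P = εσA T⁴.
Radiating area A = 4πr² = 0.008430 m².
T⁴ = P/(εσA) = 6.35/(0.37·5.67×10⁻⁸·0.008430) = 3.591×10¹⁰ K⁴.
T = (3.591×10¹⁰)^(1/4).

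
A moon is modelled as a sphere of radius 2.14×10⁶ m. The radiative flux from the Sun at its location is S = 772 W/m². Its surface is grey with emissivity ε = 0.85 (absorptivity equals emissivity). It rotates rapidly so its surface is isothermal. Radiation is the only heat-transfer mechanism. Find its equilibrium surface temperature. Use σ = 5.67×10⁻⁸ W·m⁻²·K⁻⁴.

At equilibrium, absorbed power = emitted power.
Absorbing cross-section = πr² = 1.439×10¹³ m²; emitting surface = 4πr² = 5.755×10¹³ m² (ratio 4).
εS·A_cross = εσ·A_surf·T⁴  ⇒  T⁴ = S/(4σ)   (ε cancels).
T⁴ = 772/(4·5.67×10⁻⁸) = 3.404×10⁹ K⁴.
T = (3.404×10⁹)^(1/4).

T ≈ 242 K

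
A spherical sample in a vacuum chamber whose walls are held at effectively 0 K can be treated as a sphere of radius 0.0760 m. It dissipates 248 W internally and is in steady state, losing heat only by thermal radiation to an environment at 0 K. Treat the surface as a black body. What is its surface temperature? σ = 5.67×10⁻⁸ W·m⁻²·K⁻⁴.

Steady state: internal power = radiated power, P = εσA T⁴.
Radiating area A = 4πr² = 0.07258 m².
T⁴ = P/(εσA) = 248/(1.0·5.67×10⁻⁸·0.07258) = 6.026×10¹⁰ K⁴.
T = (6.026×10¹⁰)^(1/4).

T ≈ 495 K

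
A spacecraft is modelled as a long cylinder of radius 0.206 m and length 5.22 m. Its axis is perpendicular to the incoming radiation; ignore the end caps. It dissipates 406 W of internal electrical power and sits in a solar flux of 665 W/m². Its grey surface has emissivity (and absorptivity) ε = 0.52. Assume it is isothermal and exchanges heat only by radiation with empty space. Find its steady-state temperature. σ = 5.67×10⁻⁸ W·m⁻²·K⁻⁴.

T ≈ 276 K

At steady state, absorbed solar power + internal power = radiated power.
Absorbed: α·S·A_cross = 0.52·665·2.151 = 743.7 W (cross-section 2rL).
Total input = 743.7 + 406 = 1150 W.
Radiated: εσ·A_surf·T⁴ with A_surf = 2πrL = 6.756 m².
T⁴ = 1150/(0.52·5.67×10⁻⁸·6.756) = 5.771×10⁹ K⁴.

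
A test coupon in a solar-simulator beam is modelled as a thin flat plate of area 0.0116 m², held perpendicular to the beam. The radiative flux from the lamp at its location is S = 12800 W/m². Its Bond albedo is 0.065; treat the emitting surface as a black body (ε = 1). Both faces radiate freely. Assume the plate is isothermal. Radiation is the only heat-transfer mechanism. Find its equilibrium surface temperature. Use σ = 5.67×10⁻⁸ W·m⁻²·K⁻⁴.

At equilibrium, absorbed power = emitted power.
Absorbing cross-section = A = 0.01160 m²; emitting surface = 2A = 0.02320 m² (ratio 2).
(1−a)S·A_cross = εσ·A_surf·T⁴  ⇒  T⁴ = (1−a)S/(2σ).
T⁴ = 0.935·12800/(2·5.67×10⁻⁸) = 1.055×10¹¹ K⁴.
T = (1.055×10¹¹)^(1/4).

T ≈ 570 K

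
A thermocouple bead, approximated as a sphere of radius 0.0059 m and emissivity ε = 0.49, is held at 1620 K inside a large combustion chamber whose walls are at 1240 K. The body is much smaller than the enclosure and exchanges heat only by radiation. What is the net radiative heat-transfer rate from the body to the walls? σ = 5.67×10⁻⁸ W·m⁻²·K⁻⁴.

For a small grey body in a large enclosure: P_net = εσA(T_body⁴ − T_wall⁴).
A = 4πr² = 4.374×10⁻⁴ m²; T_body⁴ − T_wall⁴ = 6.887×10¹² − 2.364×10¹² = 4.523×10¹² K⁴.
|P_net| = 0.49·5.67×10⁻⁸·4.374×10⁻⁴·4.523×10¹².

P_net ≈ 55.0 W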